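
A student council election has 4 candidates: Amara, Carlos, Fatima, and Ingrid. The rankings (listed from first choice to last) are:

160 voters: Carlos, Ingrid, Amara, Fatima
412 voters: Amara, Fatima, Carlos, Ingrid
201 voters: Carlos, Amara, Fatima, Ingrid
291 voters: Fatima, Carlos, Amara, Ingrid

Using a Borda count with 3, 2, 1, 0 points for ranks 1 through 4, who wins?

Amara

Amara: 160·1 + 412·3 + 201·2 + 291·1 = 2089
Carlos: 160·3 + 412·1 + 201·3 + 291·2 = 2077
Fatima: 160·0 + 412·2 + 201·1 + 291·3 = 1898
Ingrid: 160·2 + 412·0 + 201·0 + 291·0 = 320
Amara has the highest Borda score (2089).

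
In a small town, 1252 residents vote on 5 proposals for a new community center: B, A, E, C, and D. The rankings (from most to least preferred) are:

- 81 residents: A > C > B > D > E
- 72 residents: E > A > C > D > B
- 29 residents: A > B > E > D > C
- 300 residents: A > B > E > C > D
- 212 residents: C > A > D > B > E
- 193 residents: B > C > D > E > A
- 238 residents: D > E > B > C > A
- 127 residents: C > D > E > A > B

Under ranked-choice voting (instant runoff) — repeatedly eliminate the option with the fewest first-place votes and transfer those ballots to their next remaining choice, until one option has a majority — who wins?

Round 1: B 193, A 410, E 72, C 339, D 238. Eliminate E.
Round 2: B 193, A 482, C 339, D 238. Eliminate B.
Round 3: A 482, C 532, D 238. Eliminate D.
Round 4: A 482, C 770. C has a majority.

C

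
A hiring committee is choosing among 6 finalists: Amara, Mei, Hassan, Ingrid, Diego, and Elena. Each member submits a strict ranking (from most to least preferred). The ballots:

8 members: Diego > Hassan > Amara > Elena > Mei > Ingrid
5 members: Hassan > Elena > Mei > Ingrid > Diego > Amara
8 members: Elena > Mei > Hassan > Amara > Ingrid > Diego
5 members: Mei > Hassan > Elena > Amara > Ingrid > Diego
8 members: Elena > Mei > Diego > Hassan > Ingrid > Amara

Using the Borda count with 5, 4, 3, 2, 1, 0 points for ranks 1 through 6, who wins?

Elena

Amara: 8·3 + 5·0 + 8·2 + 5·2 + 8·0 = 50
Mei: 8·1 + 5·3 + 8·4 + 5·5 + 8·4 = 112
Hassan: 8·4 + 5·5 + 8·3 + 5·4 + 8·2 = 117
Ingrid: 8·0 + 5·2 + 8·1 + 5·1 + 8·1 = 31
Diego: 8·5 + 5·1 + 8·0 + 5·0 + 8·3 = 69
Elena: 8·2 + 5·4 + 8·5 + 5·3 + 8·5 = 131
Elena has the highest Borda score (131).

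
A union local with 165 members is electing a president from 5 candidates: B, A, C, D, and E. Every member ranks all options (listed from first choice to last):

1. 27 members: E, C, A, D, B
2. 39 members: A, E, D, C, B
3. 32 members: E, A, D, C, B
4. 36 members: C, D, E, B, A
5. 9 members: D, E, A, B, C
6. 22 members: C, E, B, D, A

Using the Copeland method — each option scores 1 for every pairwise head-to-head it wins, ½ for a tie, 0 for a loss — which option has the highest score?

B: loses to A, C, D, and E → score 0.
A: beats B and D; loses to C and E → score 2.
C: beats B, A, and D; loses to E → score 3.
D: beats B; loses to A, C, and E → score 1.
E: beats B, A, C, and D → score 4.
E has the best pairwise record.

E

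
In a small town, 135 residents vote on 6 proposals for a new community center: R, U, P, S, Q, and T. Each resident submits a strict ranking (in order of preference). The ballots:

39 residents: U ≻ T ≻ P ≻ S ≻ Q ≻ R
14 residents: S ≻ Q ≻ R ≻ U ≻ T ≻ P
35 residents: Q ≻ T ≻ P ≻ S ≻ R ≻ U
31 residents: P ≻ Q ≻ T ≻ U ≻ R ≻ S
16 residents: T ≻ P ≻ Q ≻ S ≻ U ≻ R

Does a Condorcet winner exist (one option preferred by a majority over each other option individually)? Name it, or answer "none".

none

Checking pairwise contests:
U beats R 86–49.
P beats U 82–53.
T beats P 104–31.
U beats S 70–65.
P beats Q 86–49.
Q beats T 80–55.
Every option loses at least one head-to-head, so there is no Condorcet winner.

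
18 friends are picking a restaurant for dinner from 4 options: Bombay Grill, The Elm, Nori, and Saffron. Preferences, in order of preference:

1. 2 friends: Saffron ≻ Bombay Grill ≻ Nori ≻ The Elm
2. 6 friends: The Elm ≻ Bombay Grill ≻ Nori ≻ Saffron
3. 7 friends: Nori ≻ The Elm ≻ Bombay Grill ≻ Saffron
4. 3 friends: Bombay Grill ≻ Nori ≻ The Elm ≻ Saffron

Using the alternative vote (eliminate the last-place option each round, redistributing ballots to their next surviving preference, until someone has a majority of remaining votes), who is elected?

Nori

Round 1: Bombay Grill 3, The Elm 6, Nori 7, Saffron 2. Eliminate Saffron.
Round 2: Bombay Grill 5, The Elm 6, Nori 7. Eliminate Bombay Grill.
Round 3: The Elm 6, Nori 12. Nori has a majority.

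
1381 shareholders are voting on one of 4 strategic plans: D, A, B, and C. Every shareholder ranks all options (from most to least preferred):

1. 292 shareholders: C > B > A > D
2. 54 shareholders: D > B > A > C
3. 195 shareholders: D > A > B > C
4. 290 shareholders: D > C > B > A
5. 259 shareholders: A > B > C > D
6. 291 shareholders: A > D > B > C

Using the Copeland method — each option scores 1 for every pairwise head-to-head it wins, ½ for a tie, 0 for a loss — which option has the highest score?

A

D: beats B and C; loses to A → score 2.
A: beats D, B, and C → score 3.
B: beats C; loses to D and A → score 1.
C: loses to D, A, and B → score 0.
A has the best pairwise record.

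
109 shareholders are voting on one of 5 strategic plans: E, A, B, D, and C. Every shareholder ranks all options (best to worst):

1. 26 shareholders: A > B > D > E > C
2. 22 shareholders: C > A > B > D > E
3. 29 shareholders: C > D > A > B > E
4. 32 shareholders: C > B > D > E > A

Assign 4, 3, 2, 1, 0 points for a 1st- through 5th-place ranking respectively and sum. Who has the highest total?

E: 26·1 + 22·0 + 29·0 + 32·1 = 58
A: 26·4 + 22·3 + 29·2 + 32·0 = 228
B: 26·3 + 22·2 + 29·1 + 32·3 = 247
D: 26·2 + 22·1 + 29·3 + 32·2 = 225
C: 26·0 + 22·4 + 29·4 + 32·4 = 332
C has the highest Borda score (332).

C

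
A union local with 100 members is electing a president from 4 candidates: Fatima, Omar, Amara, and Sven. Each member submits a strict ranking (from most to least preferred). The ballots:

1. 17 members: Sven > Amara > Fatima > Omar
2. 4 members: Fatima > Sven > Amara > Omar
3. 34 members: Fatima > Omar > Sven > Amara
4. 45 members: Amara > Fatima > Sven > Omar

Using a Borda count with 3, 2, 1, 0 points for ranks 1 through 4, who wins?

Fatima: 17·1 + 4·3 + 34·3 + 45·2 = 221
Omar: 17·0 + 4·0 + 34·2 + 45·0 = 68
Amara: 17·2 + 4·1 + 34·0 + 45·3 = 173
Sven: 17·3 + 4·2 + 34·1 + 45·1 = 138
Fatima has the highest Borda score (221).

Fatima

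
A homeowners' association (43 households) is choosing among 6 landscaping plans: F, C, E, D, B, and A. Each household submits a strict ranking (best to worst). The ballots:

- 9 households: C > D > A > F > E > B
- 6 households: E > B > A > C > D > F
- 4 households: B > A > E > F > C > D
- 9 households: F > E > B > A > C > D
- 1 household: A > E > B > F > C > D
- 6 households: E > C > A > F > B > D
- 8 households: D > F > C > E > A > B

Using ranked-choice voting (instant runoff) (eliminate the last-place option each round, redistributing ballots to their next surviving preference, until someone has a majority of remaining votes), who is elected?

F

Round 1: F 9, C 9, E 12, D 8, B 4, A 1. Eliminate A.
Round 2: F 9, C 9, E 13, D 8, B 4. Eliminate B.
Round 3: F 9, C 9, E 17, D 8. Eliminate D.
Round 4: F 17, C 9, E 17. Eliminate C.
Round 5: F 26, E 17. F has a majority.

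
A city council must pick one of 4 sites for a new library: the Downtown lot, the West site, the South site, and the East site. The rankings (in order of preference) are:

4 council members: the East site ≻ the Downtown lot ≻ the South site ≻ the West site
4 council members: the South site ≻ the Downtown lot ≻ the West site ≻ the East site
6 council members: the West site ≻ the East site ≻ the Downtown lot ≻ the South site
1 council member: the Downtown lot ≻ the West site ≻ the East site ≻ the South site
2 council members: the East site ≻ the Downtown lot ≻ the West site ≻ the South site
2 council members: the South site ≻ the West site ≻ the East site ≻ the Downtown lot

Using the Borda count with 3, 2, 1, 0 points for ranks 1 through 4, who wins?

the Downtown lot: 4·2 + 4·2 + 6·1 + 1·3 + 2·2 + 2·0 = 29
the West site: 4·0 + 4·1 + 6·3 + 1·2 + 2·1 + 2·2 = 30
the South site: 4·1 + 4·3 + 6·0 + 1·0 + 2·0 + 2·3 = 22
the East site: 4·3 + 4·0 + 6·2 + 1·1 + 2·3 + 2·1 = 33
the East site has the highest Borda score (33).

the East site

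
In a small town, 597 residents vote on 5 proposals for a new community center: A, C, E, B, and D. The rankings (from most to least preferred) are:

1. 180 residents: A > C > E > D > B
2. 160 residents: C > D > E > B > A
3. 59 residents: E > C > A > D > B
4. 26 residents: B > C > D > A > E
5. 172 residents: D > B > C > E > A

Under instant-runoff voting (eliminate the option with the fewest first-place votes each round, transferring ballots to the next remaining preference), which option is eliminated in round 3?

D

Round 1: A 180, C 160, E 59, B 26, D 172. Eliminate B.
Round 2: A 180, C 186, E 59, D 172. Eliminate E.
Round 3: A 180, C 245, D 172. Eliminate D.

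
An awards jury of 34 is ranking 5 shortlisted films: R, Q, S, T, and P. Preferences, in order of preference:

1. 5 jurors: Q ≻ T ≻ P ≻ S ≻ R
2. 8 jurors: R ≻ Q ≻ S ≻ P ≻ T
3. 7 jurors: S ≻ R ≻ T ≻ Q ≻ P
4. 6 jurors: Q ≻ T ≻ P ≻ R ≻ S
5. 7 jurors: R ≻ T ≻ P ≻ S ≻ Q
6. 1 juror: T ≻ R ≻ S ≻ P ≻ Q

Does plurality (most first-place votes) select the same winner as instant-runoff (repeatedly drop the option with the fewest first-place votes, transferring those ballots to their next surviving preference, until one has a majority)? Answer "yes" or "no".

yes

Plurality — first-place votes: R 15, Q 11, S 7, T 1, P 0. Winner: R.
Instant-runoff — R1 R 15, Q 11, S 7, T 1, P 0 (P out); R2 R 15, Q 11, S 7, T 1 (T out); R3 R 16, Q 11, S 7 (S out); R4 R 23, Q 11 (R winner). Winner: R.
The two methods agree.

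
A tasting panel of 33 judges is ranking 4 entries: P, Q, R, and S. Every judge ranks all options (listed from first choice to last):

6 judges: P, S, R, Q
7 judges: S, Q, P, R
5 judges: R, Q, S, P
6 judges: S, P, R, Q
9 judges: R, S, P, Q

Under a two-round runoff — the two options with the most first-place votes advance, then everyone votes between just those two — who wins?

S

Round 1 first-place votes: P 6, Q 0, R 14, S 13.
R and S advance.
Runoff: R is preferred to S by 14 voters; S by 19.
S wins the runoff.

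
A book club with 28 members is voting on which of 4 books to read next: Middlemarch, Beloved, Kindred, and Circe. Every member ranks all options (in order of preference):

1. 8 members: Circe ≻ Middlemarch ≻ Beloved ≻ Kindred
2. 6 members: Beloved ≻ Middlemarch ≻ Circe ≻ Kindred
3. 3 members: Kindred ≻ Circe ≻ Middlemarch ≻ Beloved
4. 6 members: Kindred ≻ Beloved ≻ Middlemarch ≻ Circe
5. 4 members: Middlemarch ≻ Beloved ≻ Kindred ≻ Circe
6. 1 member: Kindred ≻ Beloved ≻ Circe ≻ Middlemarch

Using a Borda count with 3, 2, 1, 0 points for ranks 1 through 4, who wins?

Middlemarch: 8·2 + 6·2 + 3·1 + 6·1 + 4·3 + 1·0 = 49
Beloved: 8·1 + 6·3 + 3·0 + 6·2 + 4·2 + 1·2 = 48
Kindred: 8·0 + 6·0 + 3·3 + 6·3 + 4·1 + 1·3 = 34
Circe: 8·3 + 6·1 + 3·2 + 6·0 + 4·0 + 1·1 = 37
Middlemarch has the highest Borda score (49).

Middlemarch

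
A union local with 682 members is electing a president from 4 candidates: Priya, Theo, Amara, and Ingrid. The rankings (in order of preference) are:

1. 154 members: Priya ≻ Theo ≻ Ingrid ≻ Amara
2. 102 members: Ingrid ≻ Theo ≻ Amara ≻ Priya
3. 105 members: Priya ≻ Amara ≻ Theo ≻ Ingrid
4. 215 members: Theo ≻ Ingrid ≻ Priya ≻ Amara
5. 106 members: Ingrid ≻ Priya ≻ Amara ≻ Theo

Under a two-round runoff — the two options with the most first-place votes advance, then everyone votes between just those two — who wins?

Priya

Round 1 first-place votes: Priya 259, Theo 215, Amara 0, Ingrid 208.
Priya and Theo advance.
Runoff: Priya is preferred to Theo by 365 voters; Theo by 317.
Priya wins the runoff.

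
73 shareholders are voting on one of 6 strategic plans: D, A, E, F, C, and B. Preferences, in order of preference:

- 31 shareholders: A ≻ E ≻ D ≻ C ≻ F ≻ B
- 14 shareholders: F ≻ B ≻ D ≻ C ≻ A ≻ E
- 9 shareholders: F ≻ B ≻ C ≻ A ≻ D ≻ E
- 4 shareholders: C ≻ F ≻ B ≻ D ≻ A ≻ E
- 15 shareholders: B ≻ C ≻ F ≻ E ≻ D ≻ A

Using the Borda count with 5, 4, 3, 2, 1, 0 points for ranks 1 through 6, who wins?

D: 31·3 + 14·3 + 9·1 + 4·2 + 15·1 = 167
A: 31·5 + 14·1 + 9·2 + 4·1 + 15·0 = 191
E: 31·4 + 14·0 + 9·0 + 4·0 + 15·2 = 154
F: 31·1 + 14·5 + 9·5 + 4·4 + 15·3 = 207
C: 31·2 + 14·2 + 9·3 + 4·5 + 15·4 = 197
B: 31·0 + 14·4 + 9·4 + 4·3 + 15·5 = 179
F has the highest Borda score (207).

F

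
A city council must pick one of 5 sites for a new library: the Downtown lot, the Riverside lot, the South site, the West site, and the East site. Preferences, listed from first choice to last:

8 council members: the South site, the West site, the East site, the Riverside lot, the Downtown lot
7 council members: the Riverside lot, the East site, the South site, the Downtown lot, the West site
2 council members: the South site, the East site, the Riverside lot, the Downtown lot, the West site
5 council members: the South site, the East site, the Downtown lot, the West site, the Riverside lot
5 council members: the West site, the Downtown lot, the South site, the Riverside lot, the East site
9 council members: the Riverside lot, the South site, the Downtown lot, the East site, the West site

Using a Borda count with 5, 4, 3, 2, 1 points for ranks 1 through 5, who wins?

the South site

the Downtown lot: 8·1 + 7·2 + 2·2 + 5·3 + 5·4 + 9·3 = 88
the Riverside lot: 8·2 + 7·5 + 2·3 + 5·1 + 5·2 + 9·5 = 117
the South site: 8·5 + 7·3 + 2·5 + 5·5 + 5·3 + 9·4 = 147
the West site: 8·4 + 7·1 + 2·1 + 5·2 + 5·5 + 9·1 = 85
the East site: 8·3 + 7·4 + 2·4 + 5·4 + 5·1 + 9·2 = 103
the South site has the highest Borda score (147).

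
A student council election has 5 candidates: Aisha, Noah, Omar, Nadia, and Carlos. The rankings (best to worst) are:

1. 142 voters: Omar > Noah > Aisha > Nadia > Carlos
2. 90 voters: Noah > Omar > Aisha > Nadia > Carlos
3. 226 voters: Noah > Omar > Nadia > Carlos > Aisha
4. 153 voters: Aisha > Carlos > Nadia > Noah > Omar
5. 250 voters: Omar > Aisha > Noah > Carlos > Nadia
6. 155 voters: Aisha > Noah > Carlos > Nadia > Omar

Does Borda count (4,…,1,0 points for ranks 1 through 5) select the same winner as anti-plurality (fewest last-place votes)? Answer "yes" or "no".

Borda — scores: Aisha 2446, Noah 2808, Omar 2516, Nadia 1145, Carlos 1245. Winner: Noah.
Anti-plurality — last-place votes: Aisha 226, Noah 0, Omar 308, Nadia 250, Carlos 232. Winner: Noah.
The two methods agree.

yes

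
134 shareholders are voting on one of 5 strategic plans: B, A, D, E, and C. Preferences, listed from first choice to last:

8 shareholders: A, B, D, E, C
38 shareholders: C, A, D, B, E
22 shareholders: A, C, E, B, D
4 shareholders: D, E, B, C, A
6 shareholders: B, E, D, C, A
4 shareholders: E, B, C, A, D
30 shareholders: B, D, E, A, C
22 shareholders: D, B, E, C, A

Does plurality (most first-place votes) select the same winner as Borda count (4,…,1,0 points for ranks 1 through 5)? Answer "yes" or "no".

Plurality — first-place votes: B 36, A 30, D 26, E 4, C 38. Winner: C.
Borda — scores: B 314, A 268, D 298, E 202, C 258. Winner: B.
The two methods disagree.

no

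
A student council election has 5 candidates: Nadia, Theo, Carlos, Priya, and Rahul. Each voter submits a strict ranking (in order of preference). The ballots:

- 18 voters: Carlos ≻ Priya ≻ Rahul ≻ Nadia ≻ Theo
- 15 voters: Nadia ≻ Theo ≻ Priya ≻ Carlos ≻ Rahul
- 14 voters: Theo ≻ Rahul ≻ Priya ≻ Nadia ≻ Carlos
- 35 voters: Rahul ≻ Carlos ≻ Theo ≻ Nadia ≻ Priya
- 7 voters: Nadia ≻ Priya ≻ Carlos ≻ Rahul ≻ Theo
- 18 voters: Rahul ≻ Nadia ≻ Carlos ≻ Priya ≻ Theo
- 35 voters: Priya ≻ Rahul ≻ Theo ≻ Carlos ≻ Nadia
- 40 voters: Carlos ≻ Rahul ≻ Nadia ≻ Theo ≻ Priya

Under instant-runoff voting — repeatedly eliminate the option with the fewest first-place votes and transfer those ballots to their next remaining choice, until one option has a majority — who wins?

Round 1: Nadia 22, Theo 14, Carlos 58, Priya 35, Rahul 53. Eliminate Theo.
Round 2: Nadia 22, Carlos 58, Priya 35, Rahul 67. Eliminate Nadia.
Round 3: Carlos 58, Priya 57, Rahul 67. Eliminate Priya.
Round 4: Carlos 80, Rahul 102. Rahul has a majority.

Rahul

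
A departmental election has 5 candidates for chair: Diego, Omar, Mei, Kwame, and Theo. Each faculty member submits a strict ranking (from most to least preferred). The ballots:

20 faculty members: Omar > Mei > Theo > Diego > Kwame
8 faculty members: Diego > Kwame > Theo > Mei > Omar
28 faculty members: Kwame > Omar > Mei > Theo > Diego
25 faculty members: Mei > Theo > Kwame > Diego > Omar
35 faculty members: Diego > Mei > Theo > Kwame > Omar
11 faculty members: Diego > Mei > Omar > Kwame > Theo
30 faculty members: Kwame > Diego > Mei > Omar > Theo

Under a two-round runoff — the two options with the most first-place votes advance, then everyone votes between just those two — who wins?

Round 1 first-place votes: Diego 54, Omar 20, Mei 25, Kwame 58, Theo 0.
Kwame and Diego advance.
Runoff: Kwame is preferred to Diego by 83 voters; Diego by 74.
Kwame wins the runoff.

Kwame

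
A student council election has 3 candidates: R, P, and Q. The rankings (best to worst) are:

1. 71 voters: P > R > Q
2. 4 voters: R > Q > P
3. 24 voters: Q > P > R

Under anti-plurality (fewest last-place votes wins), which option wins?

Last-place votes: R 24, P 4, Q 71.
P is ranked last by the fewest voters, so P wins.

P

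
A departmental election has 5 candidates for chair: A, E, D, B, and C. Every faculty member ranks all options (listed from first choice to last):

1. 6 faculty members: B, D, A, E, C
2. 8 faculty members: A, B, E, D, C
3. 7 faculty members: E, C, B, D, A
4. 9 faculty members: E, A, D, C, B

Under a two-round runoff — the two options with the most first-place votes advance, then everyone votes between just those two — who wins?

E

Round 1 first-place votes: A 8, E 16, D 0, B 6, C 0.
E and A advance.
Runoff: E is preferred to A by 16 voters; A by 14.
E wins the runoff.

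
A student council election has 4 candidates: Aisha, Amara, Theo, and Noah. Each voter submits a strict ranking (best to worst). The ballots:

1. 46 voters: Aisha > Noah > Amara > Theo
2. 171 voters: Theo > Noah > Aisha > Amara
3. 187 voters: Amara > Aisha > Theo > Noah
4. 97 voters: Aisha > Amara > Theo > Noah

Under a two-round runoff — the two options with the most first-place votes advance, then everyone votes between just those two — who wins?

Amara

Round 1 first-place votes: Aisha 143, Amara 187, Theo 171, Noah 0.
Amara and Theo advance.
Runoff: Amara is preferred to Theo by 330 voters; Theo by 171.
Amara wins the runoff.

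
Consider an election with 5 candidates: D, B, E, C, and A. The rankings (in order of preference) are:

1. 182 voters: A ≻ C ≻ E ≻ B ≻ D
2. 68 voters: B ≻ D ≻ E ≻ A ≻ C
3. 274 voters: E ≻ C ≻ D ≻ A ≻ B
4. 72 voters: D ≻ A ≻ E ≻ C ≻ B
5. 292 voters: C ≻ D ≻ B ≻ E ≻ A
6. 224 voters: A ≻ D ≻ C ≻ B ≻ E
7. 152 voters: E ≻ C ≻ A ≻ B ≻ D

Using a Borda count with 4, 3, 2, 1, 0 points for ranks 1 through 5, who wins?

C

D: 182·0 + 68·3 + 274·2 + 72·4 + 292·3 + 224·3 + 152·0 = 2588
B: 182·1 + 68·4 + 274·0 + 72·0 + 292·2 + 224·1 + 152·1 = 1414
E: 182·2 + 68·2 + 274·4 + 72·2 + 292·1 + 224·0 + 152·4 = 2640
C: 182·3 + 68·0 + 274·3 + 72·1 + 292·4 + 224·2 + 152·3 = 3512
A: 182·4 + 68·1 + 274·1 + 72·3 + 292·0 + 224·4 + 152·2 = 2486
C has the highest Borda score (3512).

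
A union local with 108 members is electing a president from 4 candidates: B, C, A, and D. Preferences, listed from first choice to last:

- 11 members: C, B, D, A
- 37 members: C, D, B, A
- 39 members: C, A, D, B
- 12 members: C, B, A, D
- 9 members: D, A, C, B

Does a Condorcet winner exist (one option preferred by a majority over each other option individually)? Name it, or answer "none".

C vs B: 108–0 for C.
C vs A: 99–9 for C.
C vs D: 99–9 for C.
C beats every other option head-to-head.

C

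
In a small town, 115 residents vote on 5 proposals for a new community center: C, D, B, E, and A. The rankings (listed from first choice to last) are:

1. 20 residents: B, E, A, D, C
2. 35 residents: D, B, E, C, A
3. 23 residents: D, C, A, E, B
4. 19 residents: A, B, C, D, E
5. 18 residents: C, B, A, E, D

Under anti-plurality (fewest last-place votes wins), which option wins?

D

Last-place votes: C 20, D 18, B 23, E 19, A 35.
D is ranked last by the fewest voters, so D wins.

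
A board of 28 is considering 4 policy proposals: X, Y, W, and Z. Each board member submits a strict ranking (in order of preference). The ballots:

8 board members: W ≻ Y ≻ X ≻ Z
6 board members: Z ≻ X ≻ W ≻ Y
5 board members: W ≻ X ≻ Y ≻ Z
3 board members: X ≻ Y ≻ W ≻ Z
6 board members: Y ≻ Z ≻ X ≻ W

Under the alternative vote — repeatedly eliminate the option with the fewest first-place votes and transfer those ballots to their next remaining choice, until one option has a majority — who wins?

Round 1: X 3, Y 6, W 13, Z 6. Eliminate X.
Round 2: Y 9, W 13, Z 6. Eliminate Z.
Round 3: Y 9, W 19. W has a majority.

W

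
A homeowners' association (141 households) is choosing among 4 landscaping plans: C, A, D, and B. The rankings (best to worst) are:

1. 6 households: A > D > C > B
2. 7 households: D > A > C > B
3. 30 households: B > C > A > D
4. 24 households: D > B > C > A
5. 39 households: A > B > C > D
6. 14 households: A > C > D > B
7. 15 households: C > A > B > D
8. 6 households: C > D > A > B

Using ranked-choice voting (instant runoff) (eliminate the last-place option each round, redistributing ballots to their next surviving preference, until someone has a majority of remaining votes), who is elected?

Round 1: C 21, A 59, D 31, B 30. Eliminate C.
Round 2: A 74, D 37, B 30. A has a majority.

A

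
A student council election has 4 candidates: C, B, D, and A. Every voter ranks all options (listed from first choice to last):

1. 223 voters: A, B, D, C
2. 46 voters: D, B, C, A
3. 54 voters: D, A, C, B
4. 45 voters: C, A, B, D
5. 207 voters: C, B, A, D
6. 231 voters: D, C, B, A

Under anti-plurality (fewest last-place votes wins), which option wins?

B

Last-place votes: C 223, B 54, D 252, A 277.
B is ranked last by the fewest voters, so B wins.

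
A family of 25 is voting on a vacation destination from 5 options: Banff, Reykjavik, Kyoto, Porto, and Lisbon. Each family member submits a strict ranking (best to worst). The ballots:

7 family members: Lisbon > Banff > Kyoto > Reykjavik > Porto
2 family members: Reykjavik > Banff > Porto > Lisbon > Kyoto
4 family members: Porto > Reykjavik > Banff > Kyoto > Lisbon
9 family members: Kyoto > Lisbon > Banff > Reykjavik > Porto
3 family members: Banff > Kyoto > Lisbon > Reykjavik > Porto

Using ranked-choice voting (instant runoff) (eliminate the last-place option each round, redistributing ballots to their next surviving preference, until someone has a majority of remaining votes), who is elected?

Banff

Round 1: Banff 3, Reykjavik 2, Kyoto 9, Porto 4, Lisbon 7. Eliminate Reykjavik.
Round 2: Banff 5, Kyoto 9, Porto 4, Lisbon 7. Eliminate Porto.
Round 3: Banff 9, Kyoto 9, Lisbon 7. Eliminate Lisbon.
Round 4: Banff 16, Kyoto 9. Banff has a majority.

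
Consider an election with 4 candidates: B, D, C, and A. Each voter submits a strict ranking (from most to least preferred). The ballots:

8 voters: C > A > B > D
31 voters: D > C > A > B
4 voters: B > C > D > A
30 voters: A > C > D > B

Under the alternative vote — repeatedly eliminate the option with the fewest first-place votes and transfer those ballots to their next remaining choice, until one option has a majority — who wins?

A

Round 1: B 4, D 31, C 8, A 30. Eliminate B.
Round 2: D 31, C 12, A 30. Eliminate C.
Round 3: D 35, A 38. A has a majority.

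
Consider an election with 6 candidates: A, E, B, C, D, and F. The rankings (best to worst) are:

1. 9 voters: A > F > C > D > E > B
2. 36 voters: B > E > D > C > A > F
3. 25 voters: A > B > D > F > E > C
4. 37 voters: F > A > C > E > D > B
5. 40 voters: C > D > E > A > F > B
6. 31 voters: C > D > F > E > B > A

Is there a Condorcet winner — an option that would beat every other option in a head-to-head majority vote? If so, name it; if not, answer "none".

C vs A: 107–71 for C.
C vs E: 117–61 for C.
C vs B: 117–61 for C.
C vs D: 117–61 for C.
C vs F: 107–71 for C.
C beats every other option head-to-head.

C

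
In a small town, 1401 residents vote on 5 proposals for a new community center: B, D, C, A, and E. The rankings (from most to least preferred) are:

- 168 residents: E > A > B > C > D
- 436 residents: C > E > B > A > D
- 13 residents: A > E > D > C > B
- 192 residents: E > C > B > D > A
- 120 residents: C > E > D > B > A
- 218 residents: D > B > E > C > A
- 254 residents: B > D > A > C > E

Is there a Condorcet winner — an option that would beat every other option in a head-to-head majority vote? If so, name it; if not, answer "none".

C

C vs B: 761–640 for C.
C vs D: 916–485 for C.
C vs A: 966–435 for C.
C vs E: 810–591 for C.
C beats every other option head-to-head.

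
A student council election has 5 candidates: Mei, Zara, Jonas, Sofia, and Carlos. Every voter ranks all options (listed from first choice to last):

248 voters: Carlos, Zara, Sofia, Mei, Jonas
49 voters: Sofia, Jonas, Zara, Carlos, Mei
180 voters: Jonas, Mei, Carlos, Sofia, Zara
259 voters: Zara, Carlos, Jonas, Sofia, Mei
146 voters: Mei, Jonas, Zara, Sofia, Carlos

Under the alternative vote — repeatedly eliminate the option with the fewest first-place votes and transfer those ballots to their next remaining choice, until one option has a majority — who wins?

Zara

Round 1: Mei 146, Zara 259, Jonas 180, Sofia 49, Carlos 248. Eliminate Sofia.
Round 2: Mei 146, Zara 259, Jonas 229, Carlos 248. Eliminate Mei.
Round 3: Zara 259, Jonas 375, Carlos 248. Eliminate Carlos.
Round 4: Zara 507, Jonas 375. Zara has a majority.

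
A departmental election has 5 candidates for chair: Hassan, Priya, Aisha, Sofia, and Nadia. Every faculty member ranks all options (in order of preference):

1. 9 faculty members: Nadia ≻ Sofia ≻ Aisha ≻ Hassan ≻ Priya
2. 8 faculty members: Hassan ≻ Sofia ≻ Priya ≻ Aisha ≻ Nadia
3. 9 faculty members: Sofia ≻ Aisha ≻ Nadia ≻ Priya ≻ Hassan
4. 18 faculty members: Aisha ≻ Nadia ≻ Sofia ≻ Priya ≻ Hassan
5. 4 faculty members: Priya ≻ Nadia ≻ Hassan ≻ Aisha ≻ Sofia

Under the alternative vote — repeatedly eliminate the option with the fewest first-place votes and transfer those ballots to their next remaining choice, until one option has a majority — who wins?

Sofia

Round 1: Hassan 8, Priya 4, Aisha 18, Sofia 9, Nadia 9. Eliminate Priya.
Round 2: Hassan 8, Aisha 18, Sofia 9, Nadia 13. Eliminate Hassan.
Round 3: Aisha 18, Sofia 17, Nadia 13. Eliminate Nadia.
Round 4: Aisha 22, Sofia 26. Sofia has a majority.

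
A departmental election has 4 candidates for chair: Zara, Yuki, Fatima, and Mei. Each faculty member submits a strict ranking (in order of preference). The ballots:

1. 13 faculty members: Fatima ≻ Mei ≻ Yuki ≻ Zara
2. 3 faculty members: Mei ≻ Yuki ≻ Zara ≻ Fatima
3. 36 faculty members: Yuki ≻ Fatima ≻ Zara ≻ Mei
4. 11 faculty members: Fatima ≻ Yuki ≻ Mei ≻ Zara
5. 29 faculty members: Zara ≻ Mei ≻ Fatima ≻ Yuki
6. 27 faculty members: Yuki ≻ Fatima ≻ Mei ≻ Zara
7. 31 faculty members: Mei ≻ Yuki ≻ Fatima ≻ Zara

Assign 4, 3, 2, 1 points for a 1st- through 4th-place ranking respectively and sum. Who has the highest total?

Zara: 13·1 + 3·2 + 36·2 + 11·1 + 29·4 + 27·1 + 31·1 = 276
Yuki: 13·2 + 3·3 + 36·4 + 11·3 + 29·1 + 27·4 + 31·3 = 442
Fatima: 13·4 + 3·1 + 36·3 + 11·4 + 29·2 + 27·3 + 31·2 = 408
Mei: 13·3 + 3·4 + 36·1 + 11·2 + 29·3 + 27·2 + 31·4 = 374
Yuki has the highest Borda score (442).

Yuki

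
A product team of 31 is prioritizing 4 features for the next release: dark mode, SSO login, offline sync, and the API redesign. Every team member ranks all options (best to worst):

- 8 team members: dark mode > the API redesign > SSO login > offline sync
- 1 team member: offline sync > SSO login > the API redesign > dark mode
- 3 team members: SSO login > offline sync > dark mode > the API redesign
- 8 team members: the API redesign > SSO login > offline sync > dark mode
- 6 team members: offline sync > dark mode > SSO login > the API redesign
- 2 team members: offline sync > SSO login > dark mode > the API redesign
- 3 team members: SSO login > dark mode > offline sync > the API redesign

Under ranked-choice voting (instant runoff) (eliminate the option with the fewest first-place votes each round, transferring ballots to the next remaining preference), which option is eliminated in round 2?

Round 1: dark mode 8, SSO login 6, offline sync 9, the API redesign 8. Eliminate SSO login.
Round 2: dark mode 11, offline sync 12, the API redesign 8. Eliminate the API redesign.

the API redesign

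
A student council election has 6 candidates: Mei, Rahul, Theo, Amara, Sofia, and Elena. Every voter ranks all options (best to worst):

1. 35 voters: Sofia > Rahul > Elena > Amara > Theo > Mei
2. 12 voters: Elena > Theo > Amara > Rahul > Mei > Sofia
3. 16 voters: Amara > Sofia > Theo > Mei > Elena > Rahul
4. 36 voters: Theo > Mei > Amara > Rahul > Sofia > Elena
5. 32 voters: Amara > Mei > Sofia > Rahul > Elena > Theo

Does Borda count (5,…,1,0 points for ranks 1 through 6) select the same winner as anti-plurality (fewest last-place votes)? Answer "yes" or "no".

yes

Borda — scores: Mei 316, Rahul 300, Theo 311, Amara 454, Sofia 371, Elena 213. Winner: Amara.
Anti-plurality — last-place votes: Mei 35, Rahul 16, Theo 32, Amara 0, Sofia 12, Elena 36. Winner: Amara.
The two methods agree.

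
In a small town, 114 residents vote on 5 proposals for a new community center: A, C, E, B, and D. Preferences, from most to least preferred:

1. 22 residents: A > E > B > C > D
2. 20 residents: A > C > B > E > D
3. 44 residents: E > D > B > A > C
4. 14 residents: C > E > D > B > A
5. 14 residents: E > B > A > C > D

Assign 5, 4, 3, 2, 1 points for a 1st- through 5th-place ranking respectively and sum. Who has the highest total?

E

A: 22·5 + 20·5 + 44·2 + 14·1 + 14·3 = 354
C: 22·2 + 20·4 + 44·1 + 14·5 + 14·2 = 266
E: 22·4 + 20·2 + 44·5 + 14·4 + 14·5 = 474
B: 22·3 + 20·3 + 44·3 + 14·2 + 14·4 = 342
D: 22·1 + 20·1 + 44·4 + 14·3 + 14·1 = 274
E has the highest Borda score (474).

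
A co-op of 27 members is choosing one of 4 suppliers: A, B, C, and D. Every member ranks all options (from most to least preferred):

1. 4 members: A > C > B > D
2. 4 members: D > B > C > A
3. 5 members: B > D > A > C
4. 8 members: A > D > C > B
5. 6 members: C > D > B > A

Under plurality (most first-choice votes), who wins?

First-place votes: A 12, B 5, C 6, D 4.
A has the most first-place votes.

A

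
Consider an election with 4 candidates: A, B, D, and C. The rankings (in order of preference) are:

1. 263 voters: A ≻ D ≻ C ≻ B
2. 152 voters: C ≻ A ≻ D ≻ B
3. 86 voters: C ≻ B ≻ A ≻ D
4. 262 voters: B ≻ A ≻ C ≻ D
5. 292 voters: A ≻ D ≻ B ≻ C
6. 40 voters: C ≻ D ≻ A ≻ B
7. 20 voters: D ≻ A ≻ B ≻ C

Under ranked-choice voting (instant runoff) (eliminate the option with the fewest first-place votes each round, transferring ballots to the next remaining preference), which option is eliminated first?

D

Round 1: A 555, B 262, D 20, C 278. Eliminate D.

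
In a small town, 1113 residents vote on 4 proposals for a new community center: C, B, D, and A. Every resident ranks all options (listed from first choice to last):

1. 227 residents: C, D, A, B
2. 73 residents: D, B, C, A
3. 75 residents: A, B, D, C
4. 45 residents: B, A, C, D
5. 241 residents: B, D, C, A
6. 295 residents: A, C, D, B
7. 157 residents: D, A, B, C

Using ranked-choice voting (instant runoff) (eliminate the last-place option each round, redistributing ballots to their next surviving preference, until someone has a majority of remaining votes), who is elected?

Round 1: C 227, B 286, D 230, A 370. Eliminate C.
Round 2: B 286, D 457, A 370. Eliminate B.
Round 3: D 698, A 415. D has a majority.

D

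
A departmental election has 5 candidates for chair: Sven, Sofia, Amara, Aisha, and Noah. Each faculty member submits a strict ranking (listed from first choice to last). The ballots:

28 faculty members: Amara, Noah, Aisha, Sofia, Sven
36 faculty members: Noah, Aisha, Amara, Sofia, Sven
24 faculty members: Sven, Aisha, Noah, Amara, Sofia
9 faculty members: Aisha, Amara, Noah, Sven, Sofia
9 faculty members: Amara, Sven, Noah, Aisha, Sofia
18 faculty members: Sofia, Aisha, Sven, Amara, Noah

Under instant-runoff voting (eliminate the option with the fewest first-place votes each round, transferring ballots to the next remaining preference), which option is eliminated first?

Round 1: Sven 24, Sofia 18, Amara 37, Aisha 9, Noah 36. Eliminate Aisha.

Aisha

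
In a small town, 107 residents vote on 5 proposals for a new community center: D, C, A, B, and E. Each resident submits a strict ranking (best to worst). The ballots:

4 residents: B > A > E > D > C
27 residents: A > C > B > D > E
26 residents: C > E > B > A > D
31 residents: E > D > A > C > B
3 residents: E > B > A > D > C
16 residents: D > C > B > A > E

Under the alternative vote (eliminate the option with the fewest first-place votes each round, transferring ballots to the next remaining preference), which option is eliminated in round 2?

Round 1: D 16, C 26, A 27, B 4, E 34. Eliminate B.
Round 2: D 16, C 26, A 31, E 34. Eliminate D.

D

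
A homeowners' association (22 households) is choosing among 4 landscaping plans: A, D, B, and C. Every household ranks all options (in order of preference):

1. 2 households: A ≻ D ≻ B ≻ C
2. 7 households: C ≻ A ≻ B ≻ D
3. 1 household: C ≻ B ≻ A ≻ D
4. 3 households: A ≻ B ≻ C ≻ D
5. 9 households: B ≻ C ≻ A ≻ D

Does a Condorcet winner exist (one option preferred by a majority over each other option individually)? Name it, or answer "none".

Checking pairwise contests:
C beats A 17–5.
A beats D 22–0.
A beats B 12–10.
B beats C 14–8.
Every option loses at least one head-to-head, so there is no Condorcet winner.

none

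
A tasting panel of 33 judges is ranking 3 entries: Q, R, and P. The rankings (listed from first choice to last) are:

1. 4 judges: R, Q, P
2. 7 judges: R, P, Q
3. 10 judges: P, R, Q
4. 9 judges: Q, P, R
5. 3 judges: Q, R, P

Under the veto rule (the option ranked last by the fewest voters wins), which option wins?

P

Last-place votes: Q 17, R 9, P 7.
P is ranked last by the fewest voters, so P wins.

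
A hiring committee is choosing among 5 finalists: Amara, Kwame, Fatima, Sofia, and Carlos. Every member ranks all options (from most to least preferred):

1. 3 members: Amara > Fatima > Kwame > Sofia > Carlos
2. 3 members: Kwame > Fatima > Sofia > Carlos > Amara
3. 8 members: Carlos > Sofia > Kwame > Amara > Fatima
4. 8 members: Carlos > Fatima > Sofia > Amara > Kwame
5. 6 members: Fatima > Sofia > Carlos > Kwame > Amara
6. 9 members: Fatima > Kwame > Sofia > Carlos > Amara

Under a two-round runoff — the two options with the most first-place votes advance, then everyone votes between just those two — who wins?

Round 1 first-place votes: Amara 3, Kwame 3, Fatima 15, Sofia 0, Carlos 16.
Carlos and Fatima advance.
Runoff: Carlos is preferred to Fatima by 16 voters; Fatima by 21.
Fatima wins the runoff.

Fatima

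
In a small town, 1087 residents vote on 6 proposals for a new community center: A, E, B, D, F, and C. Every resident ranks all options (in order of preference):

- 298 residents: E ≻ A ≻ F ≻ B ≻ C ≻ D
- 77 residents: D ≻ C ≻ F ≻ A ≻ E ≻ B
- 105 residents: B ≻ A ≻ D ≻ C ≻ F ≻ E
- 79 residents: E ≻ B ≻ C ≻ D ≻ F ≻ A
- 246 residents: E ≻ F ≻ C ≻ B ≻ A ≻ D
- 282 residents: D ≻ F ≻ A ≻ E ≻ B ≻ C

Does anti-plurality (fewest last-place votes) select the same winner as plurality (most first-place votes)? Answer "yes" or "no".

Anti-plurality — last-place votes: A 79, E 105, B 77, D 544, F 0, C 282. Winner: F.
Plurality — first-place votes: A 0, E 623, B 105, D 359, F 0, C 0. Winner: E.
The two methods disagree.

no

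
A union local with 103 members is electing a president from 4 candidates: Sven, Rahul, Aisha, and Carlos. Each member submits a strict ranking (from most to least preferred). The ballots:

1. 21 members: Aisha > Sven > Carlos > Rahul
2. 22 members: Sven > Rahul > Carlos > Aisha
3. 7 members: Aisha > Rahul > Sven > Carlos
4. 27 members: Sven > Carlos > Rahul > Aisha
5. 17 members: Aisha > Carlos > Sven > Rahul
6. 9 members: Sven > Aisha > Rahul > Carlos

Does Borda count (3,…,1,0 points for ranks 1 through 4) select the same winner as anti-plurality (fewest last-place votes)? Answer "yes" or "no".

yes

Borda — scores: Sven 240, Rahul 94, Aisha 153, Carlos 131. Winner: Sven.
Anti-plurality — last-place votes: Sven 0, Rahul 38, Aisha 49, Carlos 16. Winner: Sven.
The two methods agree.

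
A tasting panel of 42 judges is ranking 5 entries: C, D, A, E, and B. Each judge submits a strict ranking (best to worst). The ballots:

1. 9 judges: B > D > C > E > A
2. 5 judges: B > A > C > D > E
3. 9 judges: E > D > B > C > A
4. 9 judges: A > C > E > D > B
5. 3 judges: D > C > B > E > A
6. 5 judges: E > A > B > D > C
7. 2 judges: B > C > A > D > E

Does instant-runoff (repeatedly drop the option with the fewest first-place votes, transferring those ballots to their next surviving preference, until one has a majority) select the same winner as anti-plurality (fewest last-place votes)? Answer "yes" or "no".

no

Instant-runoff — R1 C 0, D 3, A 9, E 14, B 16 (C out); R2 D 3, A 9, E 14, B 16 (D out); R3 A 9, E 14, B 19 (A out); R4 E 23, B 19 (E winner). Winner: E.
Anti-plurality — last-place votes: C 5, D 0, A 21, E 7, B 9. Winner: D.
The two methods disagree.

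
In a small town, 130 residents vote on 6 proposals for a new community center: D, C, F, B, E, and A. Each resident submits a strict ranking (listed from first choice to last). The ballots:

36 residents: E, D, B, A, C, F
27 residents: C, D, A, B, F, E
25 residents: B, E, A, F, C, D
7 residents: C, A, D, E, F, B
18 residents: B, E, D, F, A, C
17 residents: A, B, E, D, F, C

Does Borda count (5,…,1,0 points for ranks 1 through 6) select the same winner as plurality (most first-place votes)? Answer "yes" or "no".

Borda — scores: D 361, C 231, F 137, B 445, E 417, A 359. Winner: B.
Plurality — first-place votes: D 0, C 34, F 0, B 43, E 36, A 17. Winner: B.
The two methods agree.

yes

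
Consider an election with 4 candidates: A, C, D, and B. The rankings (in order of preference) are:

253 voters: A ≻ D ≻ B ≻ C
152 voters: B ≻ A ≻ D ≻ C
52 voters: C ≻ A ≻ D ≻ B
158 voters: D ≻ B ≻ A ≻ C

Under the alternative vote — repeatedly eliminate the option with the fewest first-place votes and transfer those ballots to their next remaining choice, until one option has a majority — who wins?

Round 1: A 253, C 52, D 158, B 152. Eliminate C.
Round 2: A 305, D 158, B 152. Eliminate B.
Round 3: A 457, D 158. A has a majority.

A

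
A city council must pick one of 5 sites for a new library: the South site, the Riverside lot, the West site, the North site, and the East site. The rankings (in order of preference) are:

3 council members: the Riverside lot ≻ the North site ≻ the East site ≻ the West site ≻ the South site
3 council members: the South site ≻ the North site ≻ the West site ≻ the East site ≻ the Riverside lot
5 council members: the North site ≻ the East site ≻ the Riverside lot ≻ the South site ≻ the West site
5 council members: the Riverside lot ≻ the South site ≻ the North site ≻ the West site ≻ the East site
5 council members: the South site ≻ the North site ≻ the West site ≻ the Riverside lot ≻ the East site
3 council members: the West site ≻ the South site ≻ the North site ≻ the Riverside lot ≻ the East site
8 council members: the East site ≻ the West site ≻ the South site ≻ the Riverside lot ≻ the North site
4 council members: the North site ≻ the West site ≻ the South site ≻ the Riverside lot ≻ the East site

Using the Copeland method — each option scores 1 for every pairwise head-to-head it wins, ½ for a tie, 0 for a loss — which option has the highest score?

the South site: beats the Riverside lot, the North site, and the East site; ties the West site → score 3.5.
the Riverside lot: beats the East site; loses to the South site, the West site, and the North site → score 1.
the West site: beats the Riverside lot and the East site; ties the South site; loses to the North site → score 2.5.
the North site: beats the Riverside lot, the West site, and the East site; loses to the South site → score 3.
the East site: loses to the South site, the Riverside lot, the West site, and the North site → score 0.
the South site has the best pairwise record.

the South site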